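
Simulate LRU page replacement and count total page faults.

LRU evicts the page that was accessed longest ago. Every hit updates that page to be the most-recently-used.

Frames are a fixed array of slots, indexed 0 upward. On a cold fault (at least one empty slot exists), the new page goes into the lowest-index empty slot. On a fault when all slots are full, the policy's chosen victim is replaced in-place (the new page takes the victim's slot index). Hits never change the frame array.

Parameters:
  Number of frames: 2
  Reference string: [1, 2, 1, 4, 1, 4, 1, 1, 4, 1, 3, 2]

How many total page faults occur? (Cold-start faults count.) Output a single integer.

Answer: 5

Derivation:
Step 0: ref 1 → FAULT, frames=[1,-]
Step 1: ref 2 → FAULT, frames=[1,2]
Step 2: ref 1 → HIT, frames=[1,2]
Step 3: ref 4 → FAULT (evict 2), frames=[1,4]
Step 4: ref 1 → HIT, frames=[1,4]
Step 5: ref 4 → HIT, frames=[1,4]
Step 6: ref 1 → HIT, frames=[1,4]
Step 7: ref 1 → HIT, frames=[1,4]
Step 8: ref 4 → HIT, frames=[1,4]
Step 9: ref 1 → HIT, frames=[1,4]
Step 10: ref 3 → FAULT (evict 4), frames=[1,3]
Step 11: ref 2 → FAULT (evict 1), frames=[2,3]
Total faults: 5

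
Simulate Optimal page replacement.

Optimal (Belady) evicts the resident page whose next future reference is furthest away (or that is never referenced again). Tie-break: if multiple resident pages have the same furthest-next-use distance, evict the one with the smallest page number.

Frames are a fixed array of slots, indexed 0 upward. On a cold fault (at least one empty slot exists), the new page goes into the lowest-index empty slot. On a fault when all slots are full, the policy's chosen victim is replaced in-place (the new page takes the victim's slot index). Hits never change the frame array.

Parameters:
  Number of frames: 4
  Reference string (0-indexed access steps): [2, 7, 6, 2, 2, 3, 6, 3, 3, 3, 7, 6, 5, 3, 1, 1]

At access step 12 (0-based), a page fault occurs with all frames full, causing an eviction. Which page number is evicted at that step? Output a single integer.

Step 0: ref 2 -> FAULT, frames=[2,-,-,-]
Step 1: ref 7 -> FAULT, frames=[2,7,-,-]
Step 2: ref 6 -> FAULT, frames=[2,7,6,-]
Step 3: ref 2 -> HIT, frames=[2,7,6,-]
Step 4: ref 2 -> HIT, frames=[2,7,6,-]
Step 5: ref 3 -> FAULT, frames=[2,7,6,3]
Step 6: ref 6 -> HIT, frames=[2,7,6,3]
Step 7: ref 3 -> HIT, frames=[2,7,6,3]
Step 8: ref 3 -> HIT, frames=[2,7,6,3]
Step 9: ref 3 -> HIT, frames=[2,7,6,3]
Step 10: ref 7 -> HIT, frames=[2,7,6,3]
Step 11: ref 6 -> HIT, frames=[2,7,6,3]
Step 12: ref 5 -> FAULT, evict 2, frames=[5,7,6,3]
At step 12: evicted page 2

Answer: 2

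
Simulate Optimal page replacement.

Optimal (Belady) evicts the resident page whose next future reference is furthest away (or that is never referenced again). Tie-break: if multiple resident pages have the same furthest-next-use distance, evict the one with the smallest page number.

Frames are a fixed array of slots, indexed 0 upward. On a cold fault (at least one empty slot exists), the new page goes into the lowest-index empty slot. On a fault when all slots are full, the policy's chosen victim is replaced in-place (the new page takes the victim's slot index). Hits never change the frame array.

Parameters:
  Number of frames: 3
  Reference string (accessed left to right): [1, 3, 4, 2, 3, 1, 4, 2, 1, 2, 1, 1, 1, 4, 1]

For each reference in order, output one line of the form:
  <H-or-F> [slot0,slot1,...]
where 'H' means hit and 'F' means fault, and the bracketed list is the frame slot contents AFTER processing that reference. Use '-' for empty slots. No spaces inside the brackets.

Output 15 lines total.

F [1,-,-]
F [1,3,-]
F [1,3,4]
F [1,3,2]
H [1,3,2]
H [1,3,2]
F [1,4,2]
H [1,4,2]
H [1,4,2]
H [1,4,2]
H [1,4,2]
H [1,4,2]
H [1,4,2]
H [1,4,2]
H [1,4,2]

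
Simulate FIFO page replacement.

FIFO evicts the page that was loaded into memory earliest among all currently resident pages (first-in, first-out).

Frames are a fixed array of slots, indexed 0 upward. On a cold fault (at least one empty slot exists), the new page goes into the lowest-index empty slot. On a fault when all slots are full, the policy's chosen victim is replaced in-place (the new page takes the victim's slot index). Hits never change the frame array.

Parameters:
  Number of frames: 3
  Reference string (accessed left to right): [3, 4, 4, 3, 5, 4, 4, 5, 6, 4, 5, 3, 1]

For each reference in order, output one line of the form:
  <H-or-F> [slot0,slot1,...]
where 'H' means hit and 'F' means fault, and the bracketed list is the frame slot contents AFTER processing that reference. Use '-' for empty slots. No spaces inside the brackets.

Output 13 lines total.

F [3,-,-]
F [3,4,-]
H [3,4,-]
H [3,4,-]
F [3,4,5]
H [3,4,5]
H [3,4,5]
H [3,4,5]
F [6,4,5]
H [6,4,5]
H [6,4,5]
F [6,3,5]
F [6,3,1]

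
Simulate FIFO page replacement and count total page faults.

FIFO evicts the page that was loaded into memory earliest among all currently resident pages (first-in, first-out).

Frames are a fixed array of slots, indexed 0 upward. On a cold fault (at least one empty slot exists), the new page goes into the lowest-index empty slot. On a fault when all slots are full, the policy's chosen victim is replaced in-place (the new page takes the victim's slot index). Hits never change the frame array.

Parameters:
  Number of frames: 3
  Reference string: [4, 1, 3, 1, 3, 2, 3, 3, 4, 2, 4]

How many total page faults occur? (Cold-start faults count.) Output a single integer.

Step 0: ref 4 → FAULT, frames=[4,-,-]
Step 1: ref 1 → FAULT, frames=[4,1,-]
Step 2: ref 3 → FAULT, frames=[4,1,3]
Step 3: ref 1 → HIT, frames=[4,1,3]
Step 4: ref 3 → HIT, frames=[4,1,3]
Step 5: ref 2 → FAULT (evict 4), frames=[2,1,3]
Step 6: ref 3 → HIT, frames=[2,1,3]
Step 7: ref 3 → HIT, frames=[2,1,3]
Step 8: ref 4 → FAULT (evict 1), frames=[2,4,3]
Step 9: ref 2 → HIT, frames=[2,4,3]
Step 10: ref 4 → HIT, frames=[2,4,3]
Total faults: 5

Answer: 5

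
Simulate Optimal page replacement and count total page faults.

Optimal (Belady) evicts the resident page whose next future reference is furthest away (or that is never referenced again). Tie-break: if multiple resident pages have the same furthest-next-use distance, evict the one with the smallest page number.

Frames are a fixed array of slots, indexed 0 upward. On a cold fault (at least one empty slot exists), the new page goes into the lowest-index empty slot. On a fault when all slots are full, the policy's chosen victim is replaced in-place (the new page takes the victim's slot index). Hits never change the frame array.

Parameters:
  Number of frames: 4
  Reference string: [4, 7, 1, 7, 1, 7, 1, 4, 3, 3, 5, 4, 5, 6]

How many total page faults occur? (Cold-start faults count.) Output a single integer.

Step 0: ref 4 → FAULT, frames=[4,-,-,-]
Step 1: ref 7 → FAULT, frames=[4,7,-,-]
Step 2: ref 1 → FAULT, frames=[4,7,1,-]
Step 3: ref 7 → HIT, frames=[4,7,1,-]
Step 4: ref 1 → HIT, frames=[4,7,1,-]
Step 5: ref 7 → HIT, frames=[4,7,1,-]
Step 6: ref 1 → HIT, frames=[4,7,1,-]
Step 7: ref 4 → HIT, frames=[4,7,1,-]
Step 8: ref 3 → FAULT, frames=[4,7,1,3]
Step 9: ref 3 → HIT, frames=[4,7,1,3]
Step 10: ref 5 → FAULT (evict 1), frames=[4,7,5,3]
Step 11: ref 4 → HIT, frames=[4,7,5,3]
Step 12: ref 5 → HIT, frames=[4,7,5,3]
Step 13: ref 6 → FAULT (evict 3), frames=[4,7,5,6]
Total faults: 6

Answer: 6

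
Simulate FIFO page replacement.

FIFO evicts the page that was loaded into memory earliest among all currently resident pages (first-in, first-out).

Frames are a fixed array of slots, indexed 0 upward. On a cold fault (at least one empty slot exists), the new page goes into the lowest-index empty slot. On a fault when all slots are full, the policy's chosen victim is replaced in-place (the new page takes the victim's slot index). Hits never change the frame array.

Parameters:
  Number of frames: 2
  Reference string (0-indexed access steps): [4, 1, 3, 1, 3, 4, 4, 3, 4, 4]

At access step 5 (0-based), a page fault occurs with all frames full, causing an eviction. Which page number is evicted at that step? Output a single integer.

Answer: 1

Derivation:
Step 0: ref 4 -> FAULT, frames=[4,-]
Step 1: ref 1 -> FAULT, frames=[4,1]
Step 2: ref 3 -> FAULT, evict 4, frames=[3,1]
Step 3: ref 1 -> HIT, frames=[3,1]
Step 4: ref 3 -> HIT, frames=[3,1]
Step 5: ref 4 -> FAULT, evict 1, frames=[3,4]
At step 5: evicted page 1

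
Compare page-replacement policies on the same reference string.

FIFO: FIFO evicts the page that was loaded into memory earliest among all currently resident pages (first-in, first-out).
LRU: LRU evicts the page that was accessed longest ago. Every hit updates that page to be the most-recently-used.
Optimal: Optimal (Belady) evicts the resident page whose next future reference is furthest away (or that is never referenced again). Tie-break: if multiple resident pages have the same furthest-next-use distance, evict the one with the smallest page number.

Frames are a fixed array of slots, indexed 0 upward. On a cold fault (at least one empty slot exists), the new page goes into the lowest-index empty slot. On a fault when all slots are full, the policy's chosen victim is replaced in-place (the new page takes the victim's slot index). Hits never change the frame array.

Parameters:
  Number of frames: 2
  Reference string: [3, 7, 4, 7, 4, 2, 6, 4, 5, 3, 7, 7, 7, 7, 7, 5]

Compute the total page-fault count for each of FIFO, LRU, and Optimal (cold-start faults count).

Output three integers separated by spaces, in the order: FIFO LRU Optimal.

Answer: 10 10 8

Derivation:
--- FIFO ---
  step 0: ref 3 -> FAULT, frames=[3,-] (faults so far: 1)
  step 1: ref 7 -> FAULT, frames=[3,7] (faults so far: 2)
  step 2: ref 4 -> FAULT, evict 3, frames=[4,7] (faults so far: 3)
  step 3: ref 7 -> HIT, frames=[4,7] (faults so far: 3)
  step 4: ref 4 -> HIT, frames=[4,7] (faults so far: 3)
  step 5: ref 2 -> FAULT, evict 7, frames=[4,2] (faults so far: 4)
  step 6: ref 6 -> FAULT, evict 4, frames=[6,2] (faults so far: 5)
  step 7: ref 4 -> FAULT, evict 2, frames=[6,4] (faults so far: 6)
  step 8: ref 5 -> FAULT, evict 6, frames=[5,4] (faults so far: 7)
  step 9: ref 3 -> FAULT, evict 4, frames=[5,3] (faults so far: 8)
  step 10: ref 7 -> FAULT, evict 5, frames=[7,3] (faults so far: 9)
  step 11: ref 7 -> HIT, frames=[7,3] (faults so far: 9)
  step 12: ref 7 -> HIT, frames=[7,3] (faults so far: 9)
  step 13: ref 7 -> HIT, frames=[7,3] (faults so far: 9)
  step 14: ref 7 -> HIT, frames=[7,3] (faults so far: 9)
  step 15: ref 5 -> FAULT, evict 3, frames=[7,5] (faults so far: 10)
  FIFO total faults: 10
--- LRU ---
  step 0: ref 3 -> FAULT, frames=[3,-] (faults so far: 1)
  step 1: ref 7 -> FAULT, frames=[3,7] (faults so far: 2)
  step 2: ref 4 -> FAULT, evict 3, frames=[4,7] (faults so far: 3)
  step 3: ref 7 -> HIT, frames=[4,7] (faults so far: 3)
  step 4: ref 4 -> HIT, frames=[4,7] (faults so far: 3)
  step 5: ref 2 -> FAULT, evict 7, frames=[4,2] (faults so far: 4)
  step 6: ref 6 -> FAULT, evict 4, frames=[6,2] (faults so far: 5)
  step 7: ref 4 -> FAULT, evict 2, frames=[6,4] (faults so far: 6)
  step 8: ref 5 -> FAULT, evict 6, frames=[5,4] (faults so far: 7)
  step 9: ref 3 -> FAULT, evict 4, frames=[5,3] (faults so far: 8)
  step 10: ref 7 -> FAULT, evict 5, frames=[7,3] (faults so far: 9)
  step 11: ref 7 -> HIT, frames=[7,3] (faults so far: 9)
  step 12: ref 7 -> HIT, frames=[7,3] (faults so far: 9)
  step 13: ref 7 -> HIT, frames=[7,3] (faults so far: 9)
  step 14: ref 7 -> HIT, frames=[7,3] (faults so far: 9)
  step 15: ref 5 -> FAULT, evict 3, frames=[7,5] (faults so far: 10)
  LRU total faults: 10
--- Optimal ---
  step 0: ref 3 -> FAULT, frames=[3,-] (faults so far: 1)
  step 1: ref 7 -> FAULT, frames=[3,7] (faults so far: 2)
  step 2: ref 4 -> FAULT, evict 3, frames=[4,7] (faults so far: 3)
  step 3: ref 7 -> HIT, frames=[4,7] (faults so far: 3)
  step 4: ref 4 -> HIT, frames=[4,7] (faults so far: 3)
  step 5: ref 2 -> FAULT, evict 7, frames=[4,2] (faults so far: 4)
  step 6: ref 6 -> FAULT, evict 2, frames=[4,6] (faults so far: 5)
  step 7: ref 4 -> HIT, frames=[4,6] (faults so far: 5)
  step 8: ref 5 -> FAULT, evict 4, frames=[5,6] (faults so far: 6)
  step 9: ref 3 -> FAULT, evict 6, frames=[5,3] (faults so far: 7)
  step 10: ref 7 -> FAULT, evict 3, frames=[5,7] (faults so far: 8)
  step 11: ref 7 -> HIT, frames=[5,7] (faults so far: 8)
  step 12: ref 7 -> HIT, frames=[5,7] (faults so far: 8)
  step 13: ref 7 -> HIT, frames=[5,7] (faults so far: 8)
  step 14: ref 7 -> HIT, frames=[5,7] (faults so far: 8)
  step 15: ref 5 -> HIT, frames=[5,7] (faults so far: 8)
  Optimal total faults: 8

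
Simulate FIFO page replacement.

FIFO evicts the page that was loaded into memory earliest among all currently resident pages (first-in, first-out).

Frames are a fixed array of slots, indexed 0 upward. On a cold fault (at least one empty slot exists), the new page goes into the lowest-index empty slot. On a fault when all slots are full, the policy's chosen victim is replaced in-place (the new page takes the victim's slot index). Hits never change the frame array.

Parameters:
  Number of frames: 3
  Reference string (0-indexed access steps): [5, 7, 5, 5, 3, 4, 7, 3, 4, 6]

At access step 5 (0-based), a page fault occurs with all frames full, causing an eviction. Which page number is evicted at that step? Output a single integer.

Answer: 5

Derivation:
Step 0: ref 5 -> FAULT, frames=[5,-,-]
Step 1: ref 7 -> FAULT, frames=[5,7,-]
Step 2: ref 5 -> HIT, frames=[5,7,-]
Step 3: ref 5 -> HIT, frames=[5,7,-]
Step 4: ref 3 -> FAULT, frames=[5,7,3]
Step 5: ref 4 -> FAULT, evict 5, frames=[4,7,3]
At step 5: evicted page 5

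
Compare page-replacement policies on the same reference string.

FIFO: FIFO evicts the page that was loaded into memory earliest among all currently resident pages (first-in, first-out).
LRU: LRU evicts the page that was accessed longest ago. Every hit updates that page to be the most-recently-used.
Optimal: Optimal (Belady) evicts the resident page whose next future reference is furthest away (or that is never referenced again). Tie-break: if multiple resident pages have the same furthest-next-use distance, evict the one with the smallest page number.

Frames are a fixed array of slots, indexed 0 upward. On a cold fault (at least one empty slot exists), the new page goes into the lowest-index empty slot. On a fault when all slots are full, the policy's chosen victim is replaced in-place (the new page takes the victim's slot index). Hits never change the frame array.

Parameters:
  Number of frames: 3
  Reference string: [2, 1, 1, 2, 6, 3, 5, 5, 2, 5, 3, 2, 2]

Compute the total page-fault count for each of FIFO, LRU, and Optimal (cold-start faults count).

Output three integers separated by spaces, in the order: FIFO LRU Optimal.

--- FIFO ---
  step 0: ref 2 -> FAULT, frames=[2,-,-] (faults so far: 1)
  step 1: ref 1 -> FAULT, frames=[2,1,-] (faults so far: 2)
  step 2: ref 1 -> HIT, frames=[2,1,-] (faults so far: 2)
  step 3: ref 2 -> HIT, frames=[2,1,-] (faults so far: 2)
  step 4: ref 6 -> FAULT, frames=[2,1,6] (faults so far: 3)
  step 5: ref 3 -> FAULT, evict 2, frames=[3,1,6] (faults so far: 4)
  step 6: ref 5 -> FAULT, evict 1, frames=[3,5,6] (faults so far: 5)
  step 7: ref 5 -> HIT, frames=[3,5,6] (faults so far: 5)
  step 8: ref 2 -> FAULT, evict 6, frames=[3,5,2] (faults so far: 6)
  step 9: ref 5 -> HIT, frames=[3,5,2] (faults so far: 6)
  step 10: ref 3 -> HIT, frames=[3,5,2] (faults so far: 6)
  step 11: ref 2 -> HIT, frames=[3,5,2] (faults so far: 6)
  step 12: ref 2 -> HIT, frames=[3,5,2] (faults so far: 6)
  FIFO total faults: 6
--- LRU ---
  step 0: ref 2 -> FAULT, frames=[2,-,-] (faults so far: 1)
  step 1: ref 1 -> FAULT, frames=[2,1,-] (faults so far: 2)
  step 2: ref 1 -> HIT, frames=[2,1,-] (faults so far: 2)
  step 3: ref 2 -> HIT, frames=[2,1,-] (faults so far: 2)
  step 4: ref 6 -> FAULT, frames=[2,1,6] (faults so far: 3)
  step 5: ref 3 -> FAULT, evict 1, frames=[2,3,6] (faults so far: 4)
  step 6: ref 5 -> FAULT, evict 2, frames=[5,3,6] (faults so far: 5)
  step 7: ref 5 -> HIT, frames=[5,3,6] (faults so far: 5)
  step 8: ref 2 -> FAULT, evict 6, frames=[5,3,2] (faults so far: 6)
  step 9: ref 5 -> HIT, frames=[5,3,2] (faults so far: 6)
  step 10: ref 3 -> HIT, frames=[5,3,2] (faults so far: 6)
  step 11: ref 2 -> HIT, frames=[5,3,2] (faults so far: 6)
  step 12: ref 2 -> HIT, frames=[5,3,2] (faults so far: 6)
  LRU total faults: 6
--- Optimal ---
  step 0: ref 2 -> FAULT, frames=[2,-,-] (faults so far: 1)
  step 1: ref 1 -> FAULT, frames=[2,1,-] (faults so far: 2)
  step 2: ref 1 -> HIT, frames=[2,1,-] (faults so far: 2)
  step 3: ref 2 -> HIT, frames=[2,1,-] (faults so far: 2)
  step 4: ref 6 -> FAULT, frames=[2,1,6] (faults so far: 3)
  step 5: ref 3 -> FAULT, evict 1, frames=[2,3,6] (faults so far: 4)
  step 6: ref 5 -> FAULT, evict 6, frames=[2,3,5] (faults so far: 5)
  step 7: ref 5 -> HIT, frames=[2,3,5] (faults so far: 5)
  step 8: ref 2 -> HIT, frames=[2,3,5] (faults so far: 5)
  step 9: ref 5 -> HIT, frames=[2,3,5] (faults so far: 5)
  step 10: ref 3 -> HIT, frames=[2,3,5] (faults so far: 5)
  step 11: ref 2 -> HIT, frames=[2,3,5] (faults so far: 5)
  step 12: ref 2 -> HIT, frames=[2,3,5] (faults so far: 5)
  Optimal total faults: 5

Answer: 6 6 5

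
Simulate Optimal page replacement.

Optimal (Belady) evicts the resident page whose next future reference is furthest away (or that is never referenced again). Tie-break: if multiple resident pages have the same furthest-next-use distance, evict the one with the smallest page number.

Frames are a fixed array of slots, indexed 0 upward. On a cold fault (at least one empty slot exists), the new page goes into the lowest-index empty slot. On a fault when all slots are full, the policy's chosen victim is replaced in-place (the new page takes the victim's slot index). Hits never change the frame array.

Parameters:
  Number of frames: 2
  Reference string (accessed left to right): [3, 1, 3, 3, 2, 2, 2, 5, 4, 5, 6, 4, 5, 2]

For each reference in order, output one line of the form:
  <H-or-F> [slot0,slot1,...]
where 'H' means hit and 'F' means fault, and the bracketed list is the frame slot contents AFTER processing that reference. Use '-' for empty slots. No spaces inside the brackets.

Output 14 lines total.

F [3,-]
F [3,1]
H [3,1]
H [3,1]
F [3,2]
H [3,2]
H [3,2]
F [5,2]
F [5,4]
H [5,4]
F [6,4]
H [6,4]
F [6,5]
F [6,2]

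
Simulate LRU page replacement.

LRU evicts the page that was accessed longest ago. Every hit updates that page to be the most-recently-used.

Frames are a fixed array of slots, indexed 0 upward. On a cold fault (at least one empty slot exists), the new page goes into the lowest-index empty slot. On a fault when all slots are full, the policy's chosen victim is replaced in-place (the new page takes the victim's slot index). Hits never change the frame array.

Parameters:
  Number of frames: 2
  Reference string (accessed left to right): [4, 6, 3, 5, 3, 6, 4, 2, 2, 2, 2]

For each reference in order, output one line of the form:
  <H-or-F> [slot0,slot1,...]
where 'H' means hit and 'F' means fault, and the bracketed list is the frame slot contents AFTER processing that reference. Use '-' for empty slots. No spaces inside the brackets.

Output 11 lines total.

F [4,-]
F [4,6]
F [3,6]
F [3,5]
H [3,5]
F [3,6]
F [4,6]
F [4,2]
H [4,2]
H [4,2]
H [4,2]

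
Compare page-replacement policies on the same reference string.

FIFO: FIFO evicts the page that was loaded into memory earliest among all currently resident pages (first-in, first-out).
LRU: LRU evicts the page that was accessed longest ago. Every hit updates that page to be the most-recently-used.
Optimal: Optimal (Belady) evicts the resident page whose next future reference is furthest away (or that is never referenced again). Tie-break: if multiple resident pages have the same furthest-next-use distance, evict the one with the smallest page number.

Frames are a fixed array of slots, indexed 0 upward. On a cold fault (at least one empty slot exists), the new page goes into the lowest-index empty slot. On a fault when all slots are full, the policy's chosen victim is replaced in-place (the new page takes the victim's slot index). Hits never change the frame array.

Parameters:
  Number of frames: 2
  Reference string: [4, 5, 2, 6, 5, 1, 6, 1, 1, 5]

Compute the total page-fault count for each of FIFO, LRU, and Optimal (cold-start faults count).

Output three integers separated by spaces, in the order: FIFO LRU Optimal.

Answer: 8 8 6

Derivation:
--- FIFO ---
  step 0: ref 4 -> FAULT, frames=[4,-] (faults so far: 1)
  step 1: ref 5 -> FAULT, frames=[4,5] (faults so far: 2)
  step 2: ref 2 -> FAULT, evict 4, frames=[2,5] (faults so far: 3)
  step 3: ref 6 -> FAULT, evict 5, frames=[2,6] (faults so far: 4)
  step 4: ref 5 -> FAULT, evict 2, frames=[5,6] (faults so far: 5)
  step 5: ref 1 -> FAULT, evict 6, frames=[5,1] (faults so far: 6)
  step 6: ref 6 -> FAULT, evict 5, frames=[6,1] (faults so far: 7)
  step 7: ref 1 -> HIT, frames=[6,1] (faults so far: 7)
  step 8: ref 1 -> HIT, frames=[6,1] (faults so far: 7)
  step 9: ref 5 -> FAULT, evict 1, frames=[6,5] (faults so far: 8)
  FIFO total faults: 8
--- LRU ---
  step 0: ref 4 -> FAULT, frames=[4,-] (faults so far: 1)
  step 1: ref 5 -> FAULT, frames=[4,5] (faults so far: 2)
  step 2: ref 2 -> FAULT, evict 4, frames=[2,5] (faults so far: 3)
  step 3: ref 6 -> FAULT, evict 5, frames=[2,6] (faults so far: 4)
  step 4: ref 5 -> FAULT, evict 2, frames=[5,6] (faults so far: 5)
  step 5: ref 1 -> FAULT, evict 6, frames=[5,1] (faults so far: 6)
  step 6: ref 6 -> FAULT, evict 5, frames=[6,1] (faults so far: 7)
  step 7: ref 1 -> HIT, frames=[6,1] (faults so far: 7)
  step 8: ref 1 -> HIT, frames=[6,1] (faults so far: 7)
  step 9: ref 5 -> FAULT, evict 6, frames=[5,1] (faults so far: 8)
  LRU total faults: 8
--- Optimal ---
  step 0: ref 4 -> FAULT, frames=[4,-] (faults so far: 1)
  step 1: ref 5 -> FAULT, frames=[4,5] (faults so far: 2)
  step 2: ref 2 -> FAULT, evict 4, frames=[2,5] (faults so far: 3)
  step 3: ref 6 -> FAULT, evict 2, frames=[6,5] (faults so far: 4)
  step 4: ref 5 -> HIT, frames=[6,5] (faults so far: 4)
  step 5: ref 1 -> FAULT, evict 5, frames=[6,1] (faults so far: 5)
  step 6: ref 6 -> HIT, frames=[6,1] (faults so far: 5)
  step 7: ref 1 -> HIT, frames=[6,1] (faults so far: 5)
  step 8: ref 1 -> HIT, frames=[6,1] (faults so far: 5)
  step 9: ref 5 -> FAULT, evict 1, frames=[6,5] (faults so far: 6)
  Optimal total faults: 6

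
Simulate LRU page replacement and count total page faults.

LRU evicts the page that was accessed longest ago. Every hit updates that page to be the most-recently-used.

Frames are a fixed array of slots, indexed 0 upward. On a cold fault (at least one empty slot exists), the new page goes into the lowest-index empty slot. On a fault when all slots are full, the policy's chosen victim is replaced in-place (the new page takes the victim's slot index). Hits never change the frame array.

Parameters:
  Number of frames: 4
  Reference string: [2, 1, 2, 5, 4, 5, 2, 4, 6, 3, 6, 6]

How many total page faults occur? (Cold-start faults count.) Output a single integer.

Answer: 6

Derivation:
Step 0: ref 2 → FAULT, frames=[2,-,-,-]
Step 1: ref 1 → FAULT, frames=[2,1,-,-]
Step 2: ref 2 → HIT, frames=[2,1,-,-]
Step 3: ref 5 → FAULT, frames=[2,1,5,-]
Step 4: ref 4 → FAULT, frames=[2,1,5,4]
Step 5: ref 5 → HIT, frames=[2,1,5,4]
Step 6: ref 2 → HIT, frames=[2,1,5,4]
Step 7: ref 4 → HIT, frames=[2,1,5,4]
Step 8: ref 6 → FAULT (evict 1), frames=[2,6,5,4]
Step 9: ref 3 → FAULT (evict 5), frames=[2,6,3,4]
Step 10: ref 6 → HIT, frames=[2,6,3,4]
Step 11: ref 6 → HIT, frames=[2,6,3,4]
Total faults: 6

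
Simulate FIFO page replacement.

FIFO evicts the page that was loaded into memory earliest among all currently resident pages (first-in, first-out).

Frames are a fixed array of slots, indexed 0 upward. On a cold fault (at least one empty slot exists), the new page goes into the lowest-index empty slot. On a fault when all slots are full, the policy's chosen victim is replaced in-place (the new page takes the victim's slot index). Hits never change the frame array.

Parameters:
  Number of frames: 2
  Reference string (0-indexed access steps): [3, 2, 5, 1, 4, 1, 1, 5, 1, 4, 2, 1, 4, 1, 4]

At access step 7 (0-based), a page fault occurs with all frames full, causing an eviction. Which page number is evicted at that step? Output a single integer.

Answer: 1

Derivation:
Step 0: ref 3 -> FAULT, frames=[3,-]
Step 1: ref 2 -> FAULT, frames=[3,2]
Step 2: ref 5 -> FAULT, evict 3, frames=[5,2]
Step 3: ref 1 -> FAULT, evict 2, frames=[5,1]
Step 4: ref 4 -> FAULT, evict 5, frames=[4,1]
Step 5: ref 1 -> HIT, frames=[4,1]
Step 6: ref 1 -> HIT, frames=[4,1]
Step 7: ref 5 -> FAULT, evict 1, frames=[4,5]
At step 7: evicted page 1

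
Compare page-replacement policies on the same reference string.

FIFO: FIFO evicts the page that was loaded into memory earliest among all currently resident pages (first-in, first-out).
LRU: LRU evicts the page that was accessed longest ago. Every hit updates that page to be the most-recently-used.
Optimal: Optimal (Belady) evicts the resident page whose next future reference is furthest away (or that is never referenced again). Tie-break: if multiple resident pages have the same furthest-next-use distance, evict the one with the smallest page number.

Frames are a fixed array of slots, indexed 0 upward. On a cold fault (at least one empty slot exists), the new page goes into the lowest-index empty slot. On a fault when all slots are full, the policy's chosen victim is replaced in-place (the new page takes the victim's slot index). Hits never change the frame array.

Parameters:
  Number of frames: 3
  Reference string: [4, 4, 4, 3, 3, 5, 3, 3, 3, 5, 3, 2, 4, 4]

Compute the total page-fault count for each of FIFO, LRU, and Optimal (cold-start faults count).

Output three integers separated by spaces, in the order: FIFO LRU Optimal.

Answer: 5 5 4

Derivation:
--- FIFO ---
  step 0: ref 4 -> FAULT, frames=[4,-,-] (faults so far: 1)
  step 1: ref 4 -> HIT, frames=[4,-,-] (faults so far: 1)
  step 2: ref 4 -> HIT, frames=[4,-,-] (faults so far: 1)
  step 3: ref 3 -> FAULT, frames=[4,3,-] (faults so far: 2)
  step 4: ref 3 -> HIT, frames=[4,3,-] (faults so far: 2)
  step 5: ref 5 -> FAULT, frames=[4,3,5] (faults so far: 3)
  step 6: ref 3 -> HIT, frames=[4,3,5] (faults so far: 3)
  step 7: ref 3 -> HIT, frames=[4,3,5] (faults so far: 3)
  step 8: ref 3 -> HIT, frames=[4,3,5] (faults so far: 3)
  step 9: ref 5 -> HIT, frames=[4,3,5] (faults so far: 3)
  step 10: ref 3 -> HIT, frames=[4,3,5] (faults so far: 3)
  step 11: ref 2 -> FAULT, evict 4, frames=[2,3,5] (faults so far: 4)
  step 12: ref 4 -> FAULT, evict 3, frames=[2,4,5] (faults so far: 5)
  step 13: ref 4 -> HIT, frames=[2,4,5] (faults so far: 5)
  FIFO total faults: 5
--- LRU ---
  step 0: ref 4 -> FAULT, frames=[4,-,-] (faults so far: 1)
  step 1: ref 4 -> HIT, frames=[4,-,-] (faults so far: 1)
  step 2: ref 4 -> HIT, frames=[4,-,-] (faults so far: 1)
  step 3: ref 3 -> FAULT, frames=[4,3,-] (faults so far: 2)
  step 4: ref 3 -> HIT, frames=[4,3,-] (faults so far: 2)
  step 5: ref 5 -> FAULT, frames=[4,3,5] (faults so far: 3)
  step 6: ref 3 -> HIT, frames=[4,3,5] (faults so far: 3)
  step 7: ref 3 -> HIT, frames=[4,3,5] (faults so far: 3)
  step 8: ref 3 -> HIT, frames=[4,3,5] (faults so far: 3)
  step 9: ref 5 -> HIT, frames=[4,3,5] (faults so far: 3)
  step 10: ref 3 -> HIT, frames=[4,3,5] (faults so far: 3)
  step 11: ref 2 -> FAULT, evict 4, frames=[2,3,5] (faults so far: 4)
  step 12: ref 4 -> FAULT, evict 5, frames=[2,3,4] (faults so far: 5)
  step 13: ref 4 -> HIT, frames=[2,3,4] (faults so far: 5)
  LRU total faults: 5
--- Optimal ---
  step 0: ref 4 -> FAULT, frames=[4,-,-] (faults so far: 1)
  step 1: ref 4 -> HIT, frames=[4,-,-] (faults so far: 1)
  step 2: ref 4 -> HIT, frames=[4,-,-] (faults so far: 1)
  step 3: ref 3 -> FAULT, frames=[4,3,-] (faults so far: 2)
  step 4: ref 3 -> HIT, frames=[4,3,-] (faults so far: 2)
  step 5: ref 5 -> FAULT, frames=[4,3,5] (faults so far: 3)
  step 6: ref 3 -> HIT, frames=[4,3,5] (faults so far: 3)
  step 7: ref 3 -> HIT, frames=[4,3,5] (faults so far: 3)
  step 8: ref 3 -> HIT, frames=[4,3,5] (faults so far: 3)
  step 9: ref 5 -> HIT, frames=[4,3,5] (faults so far: 3)
  step 10: ref 3 -> HIT, frames=[4,3,5] (faults so far: 3)
  step 11: ref 2 -> FAULT, evict 3, frames=[4,2,5] (faults so far: 4)
  step 12: ref 4 -> HIT, frames=[4,2,5] (faults so far: 4)
  step 13: ref 4 -> HIT, frames=[4,2,5] (faults so far: 4)
  Optimal total faults: 4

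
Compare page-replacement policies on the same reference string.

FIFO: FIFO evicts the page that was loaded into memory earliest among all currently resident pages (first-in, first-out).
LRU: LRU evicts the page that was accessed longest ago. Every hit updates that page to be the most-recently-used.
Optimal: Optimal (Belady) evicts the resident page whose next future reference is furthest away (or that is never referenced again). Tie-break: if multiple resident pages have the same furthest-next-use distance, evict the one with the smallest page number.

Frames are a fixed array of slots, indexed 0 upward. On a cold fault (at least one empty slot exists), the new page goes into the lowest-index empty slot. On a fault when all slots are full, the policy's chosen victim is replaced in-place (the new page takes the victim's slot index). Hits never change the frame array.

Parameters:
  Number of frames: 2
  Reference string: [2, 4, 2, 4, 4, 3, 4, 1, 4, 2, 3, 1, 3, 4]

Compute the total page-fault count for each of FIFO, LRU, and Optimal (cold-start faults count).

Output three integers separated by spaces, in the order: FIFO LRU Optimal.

--- FIFO ---
  step 0: ref 2 -> FAULT, frames=[2,-] (faults so far: 1)
  step 1: ref 4 -> FAULT, frames=[2,4] (faults so far: 2)
  step 2: ref 2 -> HIT, frames=[2,4] (faults so far: 2)
  step 3: ref 4 -> HIT, frames=[2,4] (faults so far: 2)
  step 4: ref 4 -> HIT, frames=[2,4] (faults so far: 2)
  step 5: ref 3 -> FAULT, evict 2, frames=[3,4] (faults so far: 3)
  step 6: ref 4 -> HIT, frames=[3,4] (faults so far: 3)
  step 7: ref 1 -> FAULT, evict 4, frames=[3,1] (faults so far: 4)
  step 8: ref 4 -> FAULT, evict 3, frames=[4,1] (faults so far: 5)
  step 9: ref 2 -> FAULT, evict 1, frames=[4,2] (faults so far: 6)
  step 10: ref 3 -> FAULT, evict 4, frames=[3,2] (faults so far: 7)
  step 11: ref 1 -> FAULT, evict 2, frames=[3,1] (faults so far: 8)
  step 12: ref 3 -> HIT, frames=[3,1] (faults so far: 8)
  step 13: ref 4 -> FAULT, evict 3, frames=[4,1] (faults so far: 9)
  FIFO total faults: 9
--- LRU ---
  step 0: ref 2 -> FAULT, frames=[2,-] (faults so far: 1)
  step 1: ref 4 -> FAULT, frames=[2,4] (faults so far: 2)
  step 2: ref 2 -> HIT, frames=[2,4] (faults so far: 2)
  step 3: ref 4 -> HIT, frames=[2,4] (faults so far: 2)
  step 4: ref 4 -> HIT, frames=[2,4] (faults so far: 2)
  step 5: ref 3 -> FAULT, evict 2, frames=[3,4] (faults so far: 3)
  step 6: ref 4 -> HIT, frames=[3,4] (faults so far: 3)
  step 7: ref 1 -> FAULT, evict 3, frames=[1,4] (faults so far: 4)
  step 8: ref 4 -> HIT, frames=[1,4] (faults so far: 4)
  step 9: ref 2 -> FAULT, evict 1, frames=[2,4] (faults so far: 5)
  step 10: ref 3 -> FAULT, evict 4, frames=[2,3] (faults so far: 6)
  step 11: ref 1 -> FAULT, evict 2, frames=[1,3] (faults so far: 7)
  step 12: ref 3 -> HIT, frames=[1,3] (faults so far: 7)
  step 13: ref 4 -> FAULT, evict 1, frames=[4,3] (faults so far: 8)
  LRU total faults: 8
--- Optimal ---
  step 0: ref 2 -> FAULT, frames=[2,-] (faults so far: 1)
  step 1: ref 4 -> FAULT, frames=[2,4] (faults so far: 2)
  step 2: ref 2 -> HIT, frames=[2,4] (faults so far: 2)
  step 3: ref 4 -> HIT, frames=[2,4] (faults so far: 2)
  step 4: ref 4 -> HIT, frames=[2,4] (faults so far: 2)
  step 5: ref 3 -> FAULT, evict 2, frames=[3,4] (faults so far: 3)
  step 6: ref 4 -> HIT, frames=[3,4] (faults so far: 3)
  step 7: ref 1 -> FAULT, evict 3, frames=[1,4] (faults so far: 4)
  step 8: ref 4 -> HIT, frames=[1,4] (faults so far: 4)
  step 9: ref 2 -> FAULT, evict 4, frames=[1,2] (faults so far: 5)
  step 10: ref 3 -> FAULT, evict 2, frames=[1,3] (faults so far: 6)
  step 11: ref 1 -> HIT, frames=[1,3] (faults so far: 6)
  step 12: ref 3 -> HIT, frames=[1,3] (faults so far: 6)
  step 13: ref 4 -> FAULT, evict 1, frames=[4,3] (faults so far: 7)
  Optimal total faults: 7

Answer: 9 8 7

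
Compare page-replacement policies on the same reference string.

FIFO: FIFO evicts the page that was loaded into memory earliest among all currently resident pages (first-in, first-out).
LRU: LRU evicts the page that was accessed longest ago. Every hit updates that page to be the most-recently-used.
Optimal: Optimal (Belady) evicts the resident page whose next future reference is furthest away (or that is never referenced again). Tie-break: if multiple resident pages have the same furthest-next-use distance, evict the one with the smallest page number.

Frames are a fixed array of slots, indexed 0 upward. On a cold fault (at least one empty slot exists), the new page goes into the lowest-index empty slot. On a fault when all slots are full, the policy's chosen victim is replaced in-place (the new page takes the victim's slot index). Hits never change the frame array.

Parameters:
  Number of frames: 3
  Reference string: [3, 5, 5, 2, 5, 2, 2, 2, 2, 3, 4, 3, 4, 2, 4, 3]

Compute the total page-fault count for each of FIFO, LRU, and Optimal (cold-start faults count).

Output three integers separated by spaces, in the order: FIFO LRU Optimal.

--- FIFO ---
  step 0: ref 3 -> FAULT, frames=[3,-,-] (faults so far: 1)
  step 1: ref 5 -> FAULT, frames=[3,5,-] (faults so far: 2)
  step 2: ref 5 -> HIT, frames=[3,5,-] (faults so far: 2)
  step 3: ref 2 -> FAULT, frames=[3,5,2] (faults so far: 3)
  step 4: ref 5 -> HIT, frames=[3,5,2] (faults so far: 3)
  step 5: ref 2 -> HIT, frames=[3,5,2] (faults so far: 3)
  step 6: ref 2 -> HIT, frames=[3,5,2] (faults so far: 3)
  step 7: ref 2 -> HIT, frames=[3,5,2] (faults so far: 3)
  step 8: ref 2 -> HIT, frames=[3,5,2] (faults so far: 3)
  step 9: ref 3 -> HIT, frames=[3,5,2] (faults so far: 3)
  step 10: ref 4 -> FAULT, evict 3, frames=[4,5,2] (faults so far: 4)
  step 11: ref 3 -> FAULT, evict 5, frames=[4,3,2] (faults so far: 5)
  step 12: ref 4 -> HIT, frames=[4,3,2] (faults so far: 5)
  step 13: ref 2 -> HIT, frames=[4,3,2] (faults so far: 5)
  step 14: ref 4 -> HIT, frames=[4,3,2] (faults so far: 5)
  step 15: ref 3 -> HIT, frames=[4,3,2] (faults so far: 5)
  FIFO total faults: 5
--- LRU ---
  step 0: ref 3 -> FAULT, frames=[3,-,-] (faults so far: 1)
  step 1: ref 5 -> FAULT, frames=[3,5,-] (faults so far: 2)
  step 2: ref 5 -> HIT, frames=[3,5,-] (faults so far: 2)
  step 3: ref 2 -> FAULT, frames=[3,5,2] (faults so far: 3)
  step 4: ref 5 -> HIT, frames=[3,5,2] (faults so far: 3)
  step 5: ref 2 -> HIT, frames=[3,5,2] (faults so far: 3)
  step 6: ref 2 -> HIT, frames=[3,5,2] (faults so far: 3)
  step 7: ref 2 -> HIT, frames=[3,5,2] (faults so far: 3)
  step 8: ref 2 -> HIT, frames=[3,5,2] (faults so far: 3)
  step 9: ref 3 -> HIT, frames=[3,5,2] (faults so far: 3)
  step 10: ref 4 -> FAULT, evict 5, frames=[3,4,2] (faults so far: 4)
  step 11: ref 3 -> HIT, frames=[3,4,2] (faults so far: 4)
  step 12: ref 4 -> HIT, frames=[3,4,2] (faults so far: 4)
  step 13: ref 2 -> HIT, frames=[3,4,2] (faults so far: 4)
  step 14: ref 4 -> HIT, frames=[3,4,2] (faults so far: 4)
  step 15: ref 3 -> HIT, frames=[3,4,2] (faults so far: 4)
  LRU total faults: 4
--- Optimal ---
  step 0: ref 3 -> FAULT, frames=[3,-,-] (faults so far: 1)
  step 1: ref 5 -> FAULT, frames=[3,5,-] (faults so far: 2)
  step 2: ref 5 -> HIT, frames=[3,5,-] (faults so far: 2)
  step 3: ref 2 -> FAULT, frames=[3,5,2] (faults so far: 3)
  step 4: ref 5 -> HIT, frames=[3,5,2] (faults so far: 3)
  step 5: ref 2 -> HIT, frames=[3,5,2] (faults so far: 3)
  step 6: ref 2 -> HIT, frames=[3,5,2] (faults so far: 3)
  step 7: ref 2 -> HIT, frames=[3,5,2] (faults so far: 3)
  step 8: ref 2 -> HIT, frames=[3,5,2] (faults so far: 3)
  step 9: ref 3 -> HIT, frames=[3,5,2] (faults so far: 3)
  step 10: ref 4 -> FAULT, evict 5, frames=[3,4,2] (faults so far: 4)
  step 11: ref 3 -> HIT, frames=[3,4,2] (faults so far: 4)
  step 12: ref 4 -> HIT, frames=[3,4,2] (faults so far: 4)
  step 13: ref 2 -> HIT, frames=[3,4,2] (faults so far: 4)
  step 14: ref 4 -> HIT, frames=[3,4,2] (faults so far: 4)
  step 15: ref 3 -> HIT, frames=[3,4,2] (faults so far: 4)
  Optimal total faults: 4

Answer: 5 4 4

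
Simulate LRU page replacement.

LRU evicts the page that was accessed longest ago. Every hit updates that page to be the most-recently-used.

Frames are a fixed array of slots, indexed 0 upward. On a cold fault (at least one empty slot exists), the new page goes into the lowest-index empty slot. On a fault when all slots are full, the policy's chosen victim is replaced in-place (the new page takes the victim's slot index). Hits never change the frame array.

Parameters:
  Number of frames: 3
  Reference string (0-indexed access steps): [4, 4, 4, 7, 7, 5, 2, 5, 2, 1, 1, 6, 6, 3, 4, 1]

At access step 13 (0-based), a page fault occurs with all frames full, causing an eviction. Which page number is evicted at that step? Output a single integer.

Step 0: ref 4 -> FAULT, frames=[4,-,-]
Step 1: ref 4 -> HIT, frames=[4,-,-]
Step 2: ref 4 -> HIT, frames=[4,-,-]
Step 3: ref 7 -> FAULT, frames=[4,7,-]
Step 4: ref 7 -> HIT, frames=[4,7,-]
Step 5: ref 5 -> FAULT, frames=[4,7,5]
Step 6: ref 2 -> FAULT, evict 4, frames=[2,7,5]
Step 7: ref 5 -> HIT, frames=[2,7,5]
Step 8: ref 2 -> HIT, frames=[2,7,5]
Step 9: ref 1 -> FAULT, evict 7, frames=[2,1,5]
Step 10: ref 1 -> HIT, frames=[2,1,5]
Step 11: ref 6 -> FAULT, evict 5, frames=[2,1,6]
Step 12: ref 6 -> HIT, frames=[2,1,6]
Step 13: ref 3 -> FAULT, evict 2, frames=[3,1,6]
At step 13: evicted page 2

Answer: 2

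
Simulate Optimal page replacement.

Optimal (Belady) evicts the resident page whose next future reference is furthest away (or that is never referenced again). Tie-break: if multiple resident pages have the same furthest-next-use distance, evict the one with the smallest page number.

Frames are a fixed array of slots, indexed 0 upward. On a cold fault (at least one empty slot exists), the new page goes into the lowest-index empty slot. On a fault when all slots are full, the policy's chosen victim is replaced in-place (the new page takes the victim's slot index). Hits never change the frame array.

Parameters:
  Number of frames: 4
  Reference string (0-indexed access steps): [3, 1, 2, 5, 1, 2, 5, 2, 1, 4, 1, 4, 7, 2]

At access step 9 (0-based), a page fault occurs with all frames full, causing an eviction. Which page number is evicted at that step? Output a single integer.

Step 0: ref 3 -> FAULT, frames=[3,-,-,-]
Step 1: ref 1 -> FAULT, frames=[3,1,-,-]
Step 2: ref 2 -> FAULT, frames=[3,1,2,-]
Step 3: ref 5 -> FAULT, frames=[3,1,2,5]
Step 4: ref 1 -> HIT, frames=[3,1,2,5]
Step 5: ref 2 -> HIT, frames=[3,1,2,5]
Step 6: ref 5 -> HIT, frames=[3,1,2,5]
Step 7: ref 2 -> HIT, frames=[3,1,2,5]
Step 8: ref 1 -> HIT, frames=[3,1,2,5]
Step 9: ref 4 -> FAULT, evict 3, frames=[4,1,2,5]
At step 9: evicted page 3

Answer: 3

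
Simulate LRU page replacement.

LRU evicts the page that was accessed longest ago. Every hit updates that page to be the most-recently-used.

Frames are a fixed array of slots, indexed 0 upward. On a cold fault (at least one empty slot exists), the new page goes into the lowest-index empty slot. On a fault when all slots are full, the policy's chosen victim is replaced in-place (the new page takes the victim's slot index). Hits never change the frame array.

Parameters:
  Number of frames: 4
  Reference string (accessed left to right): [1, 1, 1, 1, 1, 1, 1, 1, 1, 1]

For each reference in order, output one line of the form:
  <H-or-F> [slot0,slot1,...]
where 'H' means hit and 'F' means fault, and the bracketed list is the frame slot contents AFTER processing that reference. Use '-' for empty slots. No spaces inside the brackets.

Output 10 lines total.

F [1,-,-,-]
H [1,-,-,-]
H [1,-,-,-]
H [1,-,-,-]
H [1,-,-,-]
H [1,-,-,-]
H [1,-,-,-]
H [1,-,-,-]
H [1,-,-,-]
H [1,-,-,-]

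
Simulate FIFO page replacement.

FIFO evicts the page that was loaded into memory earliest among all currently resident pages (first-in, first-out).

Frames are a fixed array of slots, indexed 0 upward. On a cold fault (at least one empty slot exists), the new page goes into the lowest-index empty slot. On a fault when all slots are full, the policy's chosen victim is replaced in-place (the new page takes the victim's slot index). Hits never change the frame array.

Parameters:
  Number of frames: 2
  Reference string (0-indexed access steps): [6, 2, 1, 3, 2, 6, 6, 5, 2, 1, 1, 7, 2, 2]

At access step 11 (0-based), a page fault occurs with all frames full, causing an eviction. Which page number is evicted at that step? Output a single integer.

Answer: 2

Derivation:
Step 0: ref 6 -> FAULT, frames=[6,-]
Step 1: ref 2 -> FAULT, frames=[6,2]
Step 2: ref 1 -> FAULT, evict 6, frames=[1,2]
Step 3: ref 3 -> FAULT, evict 2, frames=[1,3]
Step 4: ref 2 -> FAULT, evict 1, frames=[2,3]
Step 5: ref 6 -> FAULT, evict 3, frames=[2,6]
Step 6: ref 6 -> HIT, frames=[2,6]
Step 7: ref 5 -> FAULT, evict 2, frames=[5,6]
Step 8: ref 2 -> FAULT, evict 6, frames=[5,2]
Step 9: ref 1 -> FAULT, evict 5, frames=[1,2]
Step 10: ref 1 -> HIT, frames=[1,2]
Step 11: ref 7 -> FAULT, evict 2, frames=[1,7]
At step 11: evicted page 2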